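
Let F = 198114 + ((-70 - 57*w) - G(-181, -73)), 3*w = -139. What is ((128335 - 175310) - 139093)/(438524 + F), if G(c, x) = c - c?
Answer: -186068/639209 ≈ -0.29109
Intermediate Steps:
w = -139/3 (w = (1/3)*(-139) = -139/3 ≈ -46.333)
G(c, x) = 0
F = 200685 (F = 198114 + ((-70 - 57*(-139/3)) - 1*0) = 198114 + ((-70 + 2641) + 0) = 198114 + (2571 + 0) = 198114 + 2571 = 200685)
((128335 - 175310) - 139093)/(438524 + F) = ((128335 - 175310) - 139093)/(438524 + 200685) = (-46975 - 139093)/639209 = -186068*1/639209 = -186068/639209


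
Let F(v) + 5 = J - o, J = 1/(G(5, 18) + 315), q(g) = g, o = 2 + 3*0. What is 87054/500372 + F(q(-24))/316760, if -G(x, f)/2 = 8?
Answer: 257623297148/1480964143165 ≈ 0.17396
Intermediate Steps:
o = 2 (o = 2 + 0 = 2)
G(x, f) = -16 (G(x, f) = -2*8 = -16)
J = 1/299 (J = 1/(-16 + 315) = 1/299 ≈ 0.0033445)
F(v) = -2092/299 (F(v) = -5 + (1/299 - 1*2) = -5 + (1/299 - 2) = -5 - 597/299 = -2092/299)
87054/500372 + F(q(-24))/316760 = 87054/500372 - 2092/299/316760 = 87054*(1/500372) - 2092/299*1/316760 = 43527/250186 - 523/23677810 = 257623297148/1480964143165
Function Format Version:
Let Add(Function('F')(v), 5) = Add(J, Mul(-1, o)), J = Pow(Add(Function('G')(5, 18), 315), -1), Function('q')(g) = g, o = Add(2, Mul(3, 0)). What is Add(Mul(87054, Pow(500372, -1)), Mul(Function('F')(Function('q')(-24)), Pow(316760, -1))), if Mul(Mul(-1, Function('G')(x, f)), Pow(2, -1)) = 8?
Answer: Rational(257623297148, 1480964143165) ≈ 0.17396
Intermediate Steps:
o = 2 (o = Add(2, 0) = 2)
Function('G')(x, f) = -16 (Function('G')(x, f) = Mul(-2, 8) = -16)
J = Rational(1, 299) (J = Pow(Add(-16, 315), -1) = Pow(299, -1) = Rational(1, 299) ≈ 0.0033445)
Function('F')(v) = Rational(-2092, 299) (Function('F')(v) = Add(-5, Add(Rational(1, 299), Mul(-1, 2))) = Add(-5, Add(Rational(1, 299), -2)) = Add(-5, Rational(-597, 299)) = Rational(-2092, 299))
Add(Mul(87054, Pow(500372, -1)), Mul(Function('F')(Function('q')(-24)), Pow(316760, -1))) = Add(Mul(87054, Pow(500372, -1)), Mul(Rational(-2092, 299), Pow(316760, -1))) = Add(Mul(87054, Rational(1, 500372)), Mul(Rational(-2092, 299), Rational(1, 316760))) = Add(Rational(43527, 250186), Rational(-523, 23677810)) = Rational(257623297148, 1480964143165)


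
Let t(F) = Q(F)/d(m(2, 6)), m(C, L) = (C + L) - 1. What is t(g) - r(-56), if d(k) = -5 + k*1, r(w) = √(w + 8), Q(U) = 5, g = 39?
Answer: 5/2 - 4*I*√3 ≈ 2.5 - 6.9282*I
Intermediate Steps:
m(C, L) = -1 + C + L
r(w) = √(8 + w)
d(k) = -5 + k
t(F) = 5/2 (t(F) = 5/(-5 + (-1 + 2 + 6)) = 5/(-5 + 7) = 5/2)
t(g) - r(-56) = 5/2 - √(8 - 56) = 5/2 - √(-48) = 5/2 - 4*I*√3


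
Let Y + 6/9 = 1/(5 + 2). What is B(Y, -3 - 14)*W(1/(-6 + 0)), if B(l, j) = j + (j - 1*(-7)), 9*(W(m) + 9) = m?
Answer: 487/2 ≈ 243.50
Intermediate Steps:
Y = -11/21 (Y = -⅔ + 1/(5 + 2) = -⅔ + 1/7 = -⅔ + ⅐ = -11/21 ≈ -0.52381)
W(m) = -9 + m/9
B(l, j) = 7 + 2*j (B(l, j) = j + (j + 7) = j + (7 + j) = 7 + 2*j)
B(Y, -3 - 14)*W(1/(-6 + 0)) = (7 + 2*(-3 - 14))*(-9 + 1/(9*(-6 + 0))) = (7 + 2*(-17))*(-9 + (⅑)/(-6)) = (7 - 34)*(-9 + (⅑)*(-⅙)) = -27*(-9 - 1/54) = -27*(-487/54) = 487/2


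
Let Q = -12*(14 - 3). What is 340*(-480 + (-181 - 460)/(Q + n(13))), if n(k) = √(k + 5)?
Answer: -468648520/2901 + 108970*√2/2901 ≈ -1.6149e+5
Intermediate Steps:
n(k) = √(5 + k)
Q = -132 (Q = -12*11 = -132)
340*(-480 + (-181 - 460)/(Q + n(13))) = 340*(-480 + (-181 - 460)/(-132 + √(5 + 13))) = 340*(-480 - 641/(-132 + √18)) = 340*(-480 - 641/(-132 + 3*√2)) = -163200 - 217940/(-132 + 3*√2)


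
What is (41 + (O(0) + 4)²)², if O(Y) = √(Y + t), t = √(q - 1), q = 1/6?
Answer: (1476 + (24 + 5^(¼)*6^(¾)*√I)²)²/1296 ≈ 3854.4 + 788.51*I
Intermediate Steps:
q = ⅙ ≈ 0.16667
t = I*√30/6 (t = √(⅙ - 1) = √(-⅚) = I*√30/6 ≈ 0.91287*I)
O(Y) = √(Y + I*√30/6)
(41 + (O(0) + 4)²)² = (41 + (√(36*0 + 6*I*√30)/6 + 4)²)² = (41 + (√(0 + 6*I*√30)/6 + 4)²)² = (41 + (√(6*I*√30)/6 + 4)²)² = (41 + ((5^(¼)*6^(¾)*√I)/6 + 4)²)² = (41 + (5^(¼)*6^(¾)*√I/6 + 4)²)² = (41 + (4 + 5^(¼)*6^(¾)*√I/6)²)²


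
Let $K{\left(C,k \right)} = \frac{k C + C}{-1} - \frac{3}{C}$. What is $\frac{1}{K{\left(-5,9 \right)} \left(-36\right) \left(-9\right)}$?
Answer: $\frac{5}{81972} \approx 6.0996 \cdot 10^{-5}$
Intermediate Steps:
$K{\left(C,k \right)} = - C - \frac{3}{C} - C k$ ($K{\left(C,k \right)} = \left(C k + C\right) \left(-1\right) - \frac{3}{C} = \left(C + C k\right) \left(-1\right) - \frac{3}{C} = \left(- C - C k\right) - \frac{3}{C} = - C - \frac{3}{C} - C k$)
$\frac{1}{K{\left(-5,9 \right)} \left(-36\right) \left(-9\right)} = \frac{1}{\left(\left(-1\right) \left(-5\right) - \frac{3}{-5} - \left(-5\right) 9\right) \left(-36\right) \left(-9\right)} = \frac{1}{\left(5 - - \frac{3}{5} + 45\right) \left(-36\right) \left(-9\right)} = \frac{1}{\left(5 + \frac{3}{5} + 45\right) \left(-36\right) \left(-9\right)} = \frac{1}{\frac{253}{5} \left(-36\right) \left(-9\right)} = \frac{1}{\left(- \frac{9108}{5}\right) \left(-9\right)} = \frac{1}{\frac{81972}{5}} = \frac{5}{81972}$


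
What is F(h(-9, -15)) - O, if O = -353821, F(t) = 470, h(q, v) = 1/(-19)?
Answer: 354291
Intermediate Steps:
h(q, v) = -1/19
F(h(-9, -15)) - O = 470 - 1*(-353821) = 470 + 353821 = 354291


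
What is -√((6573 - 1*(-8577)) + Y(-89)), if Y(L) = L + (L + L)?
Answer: -11*√123 ≈ -122.00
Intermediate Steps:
Y(L) = 3*L (Y(L) = L + 2*L = 3*L)
-√((6573 - 1*(-8577)) + Y(-89)) = -√((6573 - 1*(-8577)) + 3*(-89)) = -√((6573 + 8577) - 267) = -√(15150 - 267) = -√14883 = -11*√123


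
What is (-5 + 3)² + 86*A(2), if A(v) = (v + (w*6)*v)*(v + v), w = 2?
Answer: 8948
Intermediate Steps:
A(v) = 26*v² (A(v) = (v + (2*6)*v)*(v + v) = (v + 12*v)*(2*v) = (13*v)*(2*v) = 26*v²)
(-5 + 3)² + 86*A(2) = (-5 + 3)² + 86*(26*2²) = (-2)² + 86*(26*4) = 4 + 86*104 = 4 + 8944 = 8948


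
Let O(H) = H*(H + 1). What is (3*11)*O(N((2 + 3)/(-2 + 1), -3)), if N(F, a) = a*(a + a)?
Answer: 11286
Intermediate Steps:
N(F, a) = 2*a**2 (N(F, a) = a*(2*a) = 2*a**2)
O(H) = H*(1 + H)
(3*11)*O(N((2 + 3)/(-2 + 1), -3)) = (3*11)*((2*(-3)**2)*(1 + 2*(-3)**2)) = 33*((2*9)*(1 + 2*9)) = 33*(18*(1 + 18)) = 33*(18*19) = 33*342 = 11286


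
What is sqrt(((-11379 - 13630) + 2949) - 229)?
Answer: I*sqrt(22289) ≈ 149.29*I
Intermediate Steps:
sqrt(((-11379 - 13630) + 2949) - 229) = sqrt((-25009 + 2949) - 229) = sqrt(-22060 - 229) = sqrt(-22289) = I*sqrt(22289)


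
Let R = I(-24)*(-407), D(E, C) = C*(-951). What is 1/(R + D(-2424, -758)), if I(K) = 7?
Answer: 1/718009 ≈ 1.3927e-6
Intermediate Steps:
D(E, C) = -951*C
R = -2849 (R = 7*(-407) = -2849)
1/(R + D(-2424, -758)) = 1/(-2849 - 951*(-758)) = 1/(-2849 + 720858) = 1/718009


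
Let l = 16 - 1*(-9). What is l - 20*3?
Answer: -35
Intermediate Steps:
l = 25 (l = 16 + 9 = 25)
l - 20*3 = 25 - 20*3 = 25 - 60 = -35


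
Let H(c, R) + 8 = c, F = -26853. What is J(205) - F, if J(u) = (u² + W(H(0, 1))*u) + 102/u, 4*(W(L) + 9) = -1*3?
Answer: 54841393/820 ≈ 66880.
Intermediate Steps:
H(c, R) = -8 + c
W(L) = -39/4 (W(L) = -9 + (-1*3)/4 = -9 + (¼)*(-3) = -9 - ¾ = -39/4)
J(u) = u² + 102/u - 39*u/4 (J(u) = (u² - 39*u/4) + 102/u = u² + 102/u - 39*u/4)
J(205) - F = (205² + 102/205 - 39/4*205) - 1*(-26853) = (42025 + 102*(1/205) - 7995/4) + 26853 = (42025 + 102/205 - 7995/4) + 26853 = 32821933/820 + 26853 = 54841393/820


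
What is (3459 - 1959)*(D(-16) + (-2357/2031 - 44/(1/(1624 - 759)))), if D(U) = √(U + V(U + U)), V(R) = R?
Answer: -38651108500/677 + 6000*I*√3 ≈ -5.7092e+7 + 10392.0*I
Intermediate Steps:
D(U) = √3*√U (D(U) = √(U + (U + U)) = √(U + 2*U) = √(3*U) = √3*√U)
(3459 - 1959)*(D(-16) + (-2357/2031 - 44/(1/(1624 - 759)))) = (3459 - 1959)*(√3*√(-16) + (-2357/2031 - 44/(1/(1624 - 759)))) = 1500*(√3*(4*I) + (-2357*1/2031 - 44/(1/865))) = 1500*(4*I*√3 + (-2357/2031 - 44/1/865)) = 1500*(4*I*√3 + (-2357/2031 - 44*865)) = 1500*(4*I*√3 + (-2357/2031 - 38060)) = 1500*(4*I*√3 - 77302217/2031) = 1500*(-77302217/2031 + 4*I*√3) = -38651108500/677 + 6000*I*√3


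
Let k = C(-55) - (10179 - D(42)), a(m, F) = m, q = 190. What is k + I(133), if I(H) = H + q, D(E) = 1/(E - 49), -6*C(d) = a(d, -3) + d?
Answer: -206594/21 ≈ -9837.8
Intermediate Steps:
C(d) = -d/3 (C(d) = -(d + d)/6 = -d/3)
D(E) = 1/(-49 + E)
I(H) = 190 + H (I(H) = H + 190 = 190 + H)
k = -213377/21 (k = -1/3*(-55) - (10179 - 1/(-49 + 42)) = 55/3 - (10179 - 1/(-7)) = 55/3 - (10179 - 1*(-1/7)) = 55/3 - (10179 + 1/7) = 55/3 - 1*71254/7 = 55/3 - 71254/7 = -213377/21 ≈ -10161.)
k + I(133) = -213377/21 + (190 + 133) = -213377/21 + 323 = -206594/21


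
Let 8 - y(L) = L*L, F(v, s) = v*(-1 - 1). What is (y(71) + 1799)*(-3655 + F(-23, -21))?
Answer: 11671506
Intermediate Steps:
F(v, s) = -2*v (F(v, s) = v*(-2) = -2*v)
y(L) = 8 - L**2 (y(L) = 8 - L*L = 8 - L**2)
(y(71) + 1799)*(-3655 + F(-23, -21)) = ((8 - 1*71**2) + 1799)*(-3655 - 2*(-23)) = ((8 - 1*5041) + 1799)*(-3655 + 46) = ((8 - 5041) + 1799)*(-3609) = (-5033 + 1799)*(-3609) = -3234*(-3609) = 11671506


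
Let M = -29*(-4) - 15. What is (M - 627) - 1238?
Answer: -1764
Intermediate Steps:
M = 101 (M = 116 - 15 = 101)
(M - 627) - 1238 = (101 - 627) - 1238 = -526 - 1238 = -1764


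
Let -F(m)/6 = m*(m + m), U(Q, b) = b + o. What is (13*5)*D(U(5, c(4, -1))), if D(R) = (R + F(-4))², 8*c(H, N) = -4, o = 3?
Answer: 9336665/4 ≈ 2.3342e+6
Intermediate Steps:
c(H, N) = -½ (c(H, N) = (⅛)*(-4) = -½)
U(Q, b) = 3 + b (U(Q, b) = b + 3 = 3 + b)
F(m) = -12*m² (F(m) = -6*m*(m + m) = -6*m*2*m = -12*m²)
D(R) = (-192 + R)² (D(R) = (R - 12*(-4)²)² = (R - 12*16)² = (R - 192)² = (-192 + R)²)
(13*5)*D(U(5, c(4, -1))) = (13*5)*(-192 + (3 - ½))² = 65*(-192 + 5/2)² = 65*(-379/2)² = 65*(143641/4) = 9336665/4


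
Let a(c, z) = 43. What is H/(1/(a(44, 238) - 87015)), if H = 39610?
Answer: -3444960920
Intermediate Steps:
H/(1/(a(44, 238) - 87015)) = 39610/(1/(43 - 87015)) = 39610/(1/(-86972)) = 39610/(-1/86972) = 39610*(-86972) = -3444960920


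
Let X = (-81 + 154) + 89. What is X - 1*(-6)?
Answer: 168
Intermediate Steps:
X = 162 (X = 73 + 89 = 162)
X - 1*(-6) = 162 - 1*(-6) = 162 + 6 = 168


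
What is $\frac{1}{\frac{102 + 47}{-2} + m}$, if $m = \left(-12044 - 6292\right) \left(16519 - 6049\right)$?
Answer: $- \frac{2}{383955989} \approx -5.2089 \cdot 10^{-9}$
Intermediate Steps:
$m = -191977920$ ($m = \left(-18336\right) 10470 = -191977920$)
$\frac{1}{\frac{102 + 47}{-2} + m} = \frac{1}{\frac{102 + 47}{-2} - 191977920} = \frac{1}{\left(- \frac{1}{2}\right) 149 - 191977920} = \frac{1}{- \frac{149}{2} - 191977920} = \frac{1}{- \frac{383955989}{2}} = - \frac{2}{383955989}$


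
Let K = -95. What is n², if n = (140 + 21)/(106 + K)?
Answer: 25921/121 ≈ 214.22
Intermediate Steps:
n = 161/11 (n = (140 + 21)/(106 - 95) = 161/11 ≈ 14.636)
n² = (161/11)² = 25921/121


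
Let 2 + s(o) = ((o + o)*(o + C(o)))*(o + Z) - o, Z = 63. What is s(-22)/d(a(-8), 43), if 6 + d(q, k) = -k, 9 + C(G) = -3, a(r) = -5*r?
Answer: -61356/49 ≈ -1252.2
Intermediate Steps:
C(G) = -12 (C(G) = -9 - 3 = -12)
d(q, k) = -6 - k
s(o) = -2 - o + 2*o*(-12 + o)*(63 + o) (s(o) = -2 + (((o + o)*(o - 12))*(o + 63) - o) = -2 + (((2*o)*(-12 + o))*(63 + o) - o) = -2 + ((2*o*(-12 + o))*(63 + o) - o) = -2 + (2*o*(-12 + o)*(63 + o) - o) = -2 + (-o + 2*o*(-12 + o)*(63 + o)) = -2 - o + 2*o*(-12 + o)*(63 + o))
s(-22)/d(a(-8), 43) = (-2 - 1513*(-22) + 2*(-22)**3 + 102*(-22)**2)/(-6 - 1*43) = (-2 + 33286 + 2*(-10648) + 102*484)/(-6 - 43) = (-2 + 33286 - 21296 + 49368)/(-49) = 61356*(-1/49) = -61356/49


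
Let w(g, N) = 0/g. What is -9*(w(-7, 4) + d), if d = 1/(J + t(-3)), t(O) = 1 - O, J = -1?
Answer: -3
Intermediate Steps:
w(g, N) = 0
d = ⅓ (d = 1/(-1 + (1 - 1*(-3))) = 1/(-1 + (1 + 3)) = 1/(-1 + 4) = 1/3 = ⅓ ≈ 0.33333)
-9*(w(-7, 4) + d) = -9*(0 + ⅓) = -9*⅓ = -3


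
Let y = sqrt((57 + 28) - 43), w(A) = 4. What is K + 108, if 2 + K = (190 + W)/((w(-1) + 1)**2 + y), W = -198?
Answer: 61598/583 + 8*sqrt(42)/583 ≈ 105.75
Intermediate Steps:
y = sqrt(42) (y = sqrt(85 - 43) = sqrt(42) ≈ 6.4807)
K = -2 - 8/(25 + sqrt(42)) (K = -2 + (190 - 198)/((4 + 1)**2 + sqrt(42)) = -2 - 8/(5**2 + sqrt(42)) = -2 - 8/(25 + sqrt(42)) ≈ -2.2541)
K + 108 = (-1366/583 + 8*sqrt(42)/583) + 108 = 61598/583 + 8*sqrt(42)/583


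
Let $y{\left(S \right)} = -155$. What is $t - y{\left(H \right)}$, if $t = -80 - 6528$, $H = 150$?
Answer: $-6453$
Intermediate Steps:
$t = -6608$ ($t = -80 - 6528 = -6608$)
$t - y{\left(H \right)} = -6608 - -155 = -6608 + 155 = -6453$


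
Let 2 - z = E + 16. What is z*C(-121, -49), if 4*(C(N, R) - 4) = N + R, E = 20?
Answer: 1309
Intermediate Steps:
C(N, R) = 4 + N/4 + R/4 (C(N, R) = 4 + (N + R)/4 = 4 + (N/4 + R/4) = 4 + N/4 + R/4)
z = -34 (z = 2 - (20 + 16) = 2 - 1*36 = 2 - 36 = -34)
z*C(-121, -49) = -34*(4 + (1/4)*(-121) + (1/4)*(-49)) = -34*(4 - 121/4 - 49/4) = -34*(-77/2) = 1309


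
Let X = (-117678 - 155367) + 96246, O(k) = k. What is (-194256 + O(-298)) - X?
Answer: -17755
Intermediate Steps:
X = -176799 (X = -273045 + 96246 = -176799)
(-194256 + O(-298)) - X = (-194256 - 298) - 1*(-176799) = -194554 + 176799 = -17755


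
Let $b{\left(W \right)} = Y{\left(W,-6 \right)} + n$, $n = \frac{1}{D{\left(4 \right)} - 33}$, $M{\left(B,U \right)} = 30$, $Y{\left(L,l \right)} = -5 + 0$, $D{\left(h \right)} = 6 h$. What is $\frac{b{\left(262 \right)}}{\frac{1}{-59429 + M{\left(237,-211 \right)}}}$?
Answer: $\frac{2732354}{9} \approx 3.036 \cdot 10^{5}$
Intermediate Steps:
$Y{\left(L,l \right)} = -5$
$n = - \frac{1}{9}$ ($n = \frac{1}{6 \cdot 4 - 33} = \frac{1}{24 - 33} = \frac{1}{-9} = - \frac{1}{9} \approx -0.11111$)
$b{\left(W \right)} = - \frac{46}{9}$ ($b{\left(W \right)} = -5 - \frac{1}{9} = - \frac{46}{9}$)
$\frac{b{\left(262 \right)}}{\frac{1}{-59429 + M{\left(237,-211 \right)}}} = - \frac{46}{9 \frac{1}{-59429 + 30}} = - \frac{46}{9 \frac{1}{-59399}} = - \frac{46}{9 \left(- \frac{1}{59399}\right)} = \left(- \frac{46}{9}\right) \left(-59399\right) = \frac{2732354}{9}$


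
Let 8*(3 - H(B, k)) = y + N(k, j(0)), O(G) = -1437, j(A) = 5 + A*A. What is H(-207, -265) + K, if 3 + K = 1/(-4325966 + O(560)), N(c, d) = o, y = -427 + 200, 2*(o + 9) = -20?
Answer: 532270565/17309612 ≈ 30.750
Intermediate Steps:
o = -19 (o = -9 + (1/2)*(-20) = -9 - 10 = -19)
y = -227
j(A) = 5 + A**2
N(c, d) = -19
H(B, k) = 135/4 (H(B, k) = 3 - (-227 - 19)/8 = 3 - 1/8*(-246) = 3 + 123/4 = 135/4)
K = -12982210/4327403 (K = -3 + 1/(-4325966 - 1437) = -3 + 1/(-4327403) = -3 - 1/4327403 = -12982210/4327403 ≈ -3.0000)
H(-207, -265) + K = 135/4 - 12982210/4327403 = 532270565/17309612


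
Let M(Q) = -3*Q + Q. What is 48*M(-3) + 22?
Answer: 310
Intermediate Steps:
M(Q) = -2*Q
48*M(-3) + 22 = 48*(-2*(-3)) + 22 = 48*6 + 22 = 288 + 22 = 310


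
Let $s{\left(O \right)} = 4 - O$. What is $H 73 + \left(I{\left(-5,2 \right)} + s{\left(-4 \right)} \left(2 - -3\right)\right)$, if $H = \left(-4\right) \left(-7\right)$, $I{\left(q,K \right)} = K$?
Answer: $2086$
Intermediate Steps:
$H = 28$
$H 73 + \left(I{\left(-5,2 \right)} + s{\left(-4 \right)} \left(2 - -3\right)\right) = 28 \cdot 73 + \left(2 + \left(4 - -4\right) \left(2 - -3\right)\right) = 2044 + \left(2 + \left(4 + 4\right) \left(2 + 3\right)\right) = 2044 + \left(2 + 8 \cdot 5\right) = 2044 + \left(2 + 40\right) = 2044 + 42 = 2086$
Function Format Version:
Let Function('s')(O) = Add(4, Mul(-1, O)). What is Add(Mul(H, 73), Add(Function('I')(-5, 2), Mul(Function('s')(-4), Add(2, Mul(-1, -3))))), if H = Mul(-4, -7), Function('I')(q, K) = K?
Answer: 2086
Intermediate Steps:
H = 28
Add(Mul(H, 73), Add(Function('I')(-5, 2), Mul(Function('s')(-4), Add(2, Mul(-1, -3))))) = Add(Mul(28, 73), Add(2, Mul(Add(4, Mul(-1, -4)), Add(2, Mul(-1, -3))))) = Add(2044, Add(2, Mul(Add(4, 4), Add(2, 3)))) = Add(2044, Add(2, Mul(8, 5))) = Add(2044, Add(2, 40)) = Add(2044, 42) = 2086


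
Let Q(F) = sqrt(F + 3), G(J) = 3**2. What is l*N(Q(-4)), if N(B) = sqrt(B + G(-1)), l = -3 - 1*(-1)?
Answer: -2*sqrt(9 + I) ≈ -6.0092 - 0.33282*I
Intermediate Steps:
G(J) = 9
l = -2 (l = -3 + 1 = -2)
Q(F) = sqrt(3 + F)
N(B) = sqrt(9 + B) (N(B) = sqrt(B + 9) = sqrt(9 + B))
l*N(Q(-4)) = -2*sqrt(9 + sqrt(3 - 4)) = -2*sqrt(9 + sqrt(-1)) = -2*sqrt(9 + I)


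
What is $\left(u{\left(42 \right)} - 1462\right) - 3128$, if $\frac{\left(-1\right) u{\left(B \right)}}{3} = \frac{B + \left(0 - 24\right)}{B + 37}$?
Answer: $- \frac{362664}{79} \approx -4590.7$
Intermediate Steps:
$u{\left(B \right)} = - \frac{3 \left(-24 + B\right)}{37 + B}$ ($u{\left(B \right)} = - 3 \frac{B + \left(0 - 24\right)}{B + 37} = - 3 \frac{B + \left(0 - 24\right)}{37 + B} = - 3 \frac{B - 24}{37 + B} = - 3 \frac{-24 + B}{37 + B} = - \frac{3 \left(-24 + B\right)}{37 + B}$)
$\left(u{\left(42 \right)} - 1462\right) - 3128 = \left(\frac{3 \left(24 - 42\right)}{37 + 42} - 1462\right) - 3128 = \left(\frac{3 \left(24 - 42\right)}{79} - 1462\right) - 3128 = \left(3 \cdot \frac{1}{79} \left(-18\right) - 1462\right) - 3128 = \left(- \frac{54}{79} - 1462\right) - 3128 = - \frac{115552}{79} - 3128 = - \frac{362664}{79}$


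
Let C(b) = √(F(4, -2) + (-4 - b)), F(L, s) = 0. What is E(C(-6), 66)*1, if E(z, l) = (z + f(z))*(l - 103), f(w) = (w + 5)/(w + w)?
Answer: -37/2 - 333*√2/4 ≈ -136.23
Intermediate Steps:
f(w) = (5 + w)/(2*w) (f(w) = (5 + w)/((2*w)) = (5 + w)*(1/(2*w)) = (5 + w)/(2*w))
C(b) = √(-4 - b) (C(b) = √(0 + (-4 - b)) = √(-4 - b))
E(z, l) = (-103 + l)*(z + (5 + z)/(2*z)) (E(z, l) = (z + (5 + z)/(2*z))*(l - 103) = (z + (5 + z)/(2*z))*(-103 + l) = (-103 + l)*(z + (5 + z)/(2*z)))
E(C(-6), 66)*1 = ((-515 - 103*√(-4 - 1*(-6)) + 66*(5 + √(-4 - 1*(-6))) + 2*(√(-4 - 1*(-6)))²*(-103 + 66))/(2*(√(-4 - 1*(-6)))))*1 = ((-515 - 103*√(-4 + 6) + 66*(5 + √(-4 + 6)) + 2*(√(-4 + 6))²*(-37))/(2*(√(-4 + 6))))*1 = ((-515 - 103*√2 + 66*(5 + √2) + 2*(√2)²*(-37))/(2*(√2)))*1 = ((√2/2)*(-515 - 103*√2 + (330 + 66*√2) + 2*2*(-37))/2)*1 = ((√2/2)*(-515 - 103*√2 + (330 + 66*√2) - 148)/2)*1 = ((√2/2)*(-333 - 37*√2)/2)*1 = (√2*(-333 - 37*√2)/4)*1 = √2*(-333 - 37*√2)/4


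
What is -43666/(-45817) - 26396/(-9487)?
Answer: 1623644874/434665879 ≈ 3.7354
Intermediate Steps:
-43666/(-45817) - 26396/(-9487) = -43666*(-1/45817) - 26396*(-1/9487) = 43666/45817 + 26396/9487 = 1623644874/434665879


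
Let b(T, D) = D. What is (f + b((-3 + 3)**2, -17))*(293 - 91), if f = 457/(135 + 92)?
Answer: -687204/227 ≈ -3027.3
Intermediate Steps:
f = 457/227 ≈ 2.0132
(f + b((-3 + 3)**2, -17))*(293 - 91) = (457/227 - 17)*(293 - 91) = -3402/227*202 = -687204/227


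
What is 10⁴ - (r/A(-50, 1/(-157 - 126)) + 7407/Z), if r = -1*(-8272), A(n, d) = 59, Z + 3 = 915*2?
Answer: 118042227/11977 ≈ 9855.8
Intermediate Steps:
Z = 1827 (Z = -3 + 915*2 = -3 + 1830 = 1827)
r = 8272
10⁴ - (r/A(-50, 1/(-157 - 126)) + 7407/Z) = 10⁴ - (8272/59 + 7407/1827) = 10000 - (8272*(1/59) + 7407*(1/1827)) = 10000 - (8272/59 + 823/203) = 10000 - 1*1727773/11977 = 10000 - 1727773/11977 = 118042227/11977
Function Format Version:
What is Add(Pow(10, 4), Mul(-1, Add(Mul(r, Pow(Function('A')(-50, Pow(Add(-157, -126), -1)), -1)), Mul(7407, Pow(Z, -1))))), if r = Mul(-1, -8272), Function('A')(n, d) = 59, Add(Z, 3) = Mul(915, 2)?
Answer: Rational(118042227, 11977) ≈ 9855.8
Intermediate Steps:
Z = 1827 (Z = Add(-3, Mul(915, 2)) = Add(-3, 1830) = 1827)
r = 8272
Add(Pow(10, 4), Mul(-1, Add(Mul(r, Pow(Function('A')(-50, Pow(Add(-157, -126), -1)), -1)), Mul(7407, Pow(Z, -1))))) = Add(Pow(10, 4), Mul(-1, Add(Mul(8272, Pow(59, -1)), Mul(7407, Pow(1827, -1))))) = Add(10000, Mul(-1, Add(Mul(8272, Rational(1, 59)), Mul(7407, Rational(1, 1827))))) = Add(10000, Mul(-1, Add(Rational(8272, 59), Rational(823, 203)))) = Add(10000, Mul(-1, Rational(1727773, 11977))) = Add(10000, Rational(-1727773, 11977)) = Rational(118042227, 11977)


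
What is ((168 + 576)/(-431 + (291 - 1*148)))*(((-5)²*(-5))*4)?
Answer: 3875/3 ≈ 1291.7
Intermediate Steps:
((168 + 576)/(-431 + (291 - 1*148)))*(((-5)²*(-5))*4) = (744/(-431 + (291 - 148)))*((25*(-5))*4) = (744/(-431 + 143))*(-125*4) = (744/(-288))*(-500) = (744*(-1/288))*(-500) = -31/12*(-500) = 3875/3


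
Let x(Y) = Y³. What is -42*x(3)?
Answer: -1134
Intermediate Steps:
-42*x(3) = -42*3³ = -42*27 = -1134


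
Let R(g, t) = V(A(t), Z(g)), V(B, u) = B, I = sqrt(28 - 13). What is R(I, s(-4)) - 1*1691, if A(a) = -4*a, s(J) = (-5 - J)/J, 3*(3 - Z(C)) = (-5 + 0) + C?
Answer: -1692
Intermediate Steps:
Z(C) = 14/3 - C/3 (Z(C) = 3 - ((-5 + 0) + C)/3 = 3 - (-5 + C)/3 = 3 + (5/3 - C/3) = 14/3 - C/3)
s(J) = (-5 - J)/J
I = sqrt(15) ≈ 3.8730
R(g, t) = -4*t
R(I, s(-4)) - 1*1691 = -4*(-5 - 1*(-4))/(-4) - 1*1691 = -(-1)*(-5 + 4) - 1691 = -(-1)*(-1) - 1691 = -4*1/4 - 1691 = -1 - 1691 = -1692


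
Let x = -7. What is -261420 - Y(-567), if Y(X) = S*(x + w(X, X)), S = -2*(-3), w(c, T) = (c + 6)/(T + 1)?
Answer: -73971657/283 ≈ -2.6138e+5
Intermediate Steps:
w(c, T) = (6 + c)/(1 + T)
S = 6
Y(X) = -42 + 6*(6 + X)/(1 + X) (Y(X) = 6*(-7 + (6 + X)/(1 + X)) = -42 + 6*(6 + X)/(1 + X))
-261420 - Y(-567) = -261420 - 6*(-1 - 6*(-567))/(1 - 567) = -261420 - 6*(-1 + 3402)/(-566) = -261420 - 6*(-1)*3401/566 = -261420 - 1*(-10203/283) = -261420 + 10203/283 = -73971657/283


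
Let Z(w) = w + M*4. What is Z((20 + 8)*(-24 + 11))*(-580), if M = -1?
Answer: 213440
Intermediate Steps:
Z(w) = -4 + w (Z(w) = w - 1*4 = w - 4 = -4 + w)
Z((20 + 8)*(-24 + 11))*(-580) = (-4 + (20 + 8)*(-24 + 11))*(-580) = (-4 + 28*(-13))*(-580) = (-4 - 364)*(-580) = -368*(-580) = 213440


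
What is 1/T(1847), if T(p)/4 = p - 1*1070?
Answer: 1/3108 ≈ 0.00032175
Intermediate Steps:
T(p) = -4280 + 4*p (T(p) = 4*(p - 1*1070) = 4*(p - 1070) = 4*(-1070 + p) = -4280 + 4*p)
1/T(1847) = 1/(-4280 + 4*1847) = 1/(-4280 + 7388) = 1/3108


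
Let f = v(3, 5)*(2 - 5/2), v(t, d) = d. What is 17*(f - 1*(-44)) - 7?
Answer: 1397/2 ≈ 698.50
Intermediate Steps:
f = -5/2 (f = 5*(2 - 5/2) = 5*(-½) = -5/2 ≈ -2.5000)
17*(f - 1*(-44)) - 7 = 17*(-5/2 - 1*(-44)) - 7 = 17*(-5/2 + 44) - 7 = 17*(83/2) - 7 = 1411/2 - 7 = 1397/2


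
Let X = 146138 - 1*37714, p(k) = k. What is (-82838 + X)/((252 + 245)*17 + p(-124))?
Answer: 25586/8325 ≈ 3.0734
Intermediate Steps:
X = 108424 (X = 146138 - 37714 = 108424)
(-82838 + X)/((252 + 245)*17 + p(-124)) = (-82838 + 108424)/((252 + 245)*17 - 124) = 25586/(497*17 - 124) = 25586/(8449 - 124) = 25586/8325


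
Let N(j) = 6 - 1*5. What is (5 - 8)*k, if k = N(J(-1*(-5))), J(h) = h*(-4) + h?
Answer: -3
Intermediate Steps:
J(h) = -3*h (J(h) = -4*h + h = -3*h)
N(j) = 1 (N(j) = 6 - 5 = 1)
k = 1
(5 - 8)*k = (5 - 8)*1 = -3*1 = -3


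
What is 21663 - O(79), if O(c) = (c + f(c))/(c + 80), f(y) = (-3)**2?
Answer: 3444329/159 ≈ 21662.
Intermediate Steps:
f(y) = 9
O(c) = (9 + c)/(80 + c) (O(c) = (c + 9)/(c + 80) = (9 + c)/(80 + c))
21663 - O(79) = 21663 - (9 + 79)/(80 + 79) = 21663 - 88/159 = 3444329/159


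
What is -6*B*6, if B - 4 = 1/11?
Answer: -1620/11 ≈ -147.27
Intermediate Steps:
B = 45/11 (B = 4 + 1/11 = 45/11 ≈ 4.0909)
-6*B*6 = -6*45/11*6 = -270/11*6 = -1620/11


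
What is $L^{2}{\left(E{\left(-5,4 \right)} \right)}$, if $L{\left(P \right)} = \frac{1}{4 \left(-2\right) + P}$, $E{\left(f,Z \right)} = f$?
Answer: $\frac{1}{169} \approx 0.0059172$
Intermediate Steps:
$L{\left(P \right)} = \frac{1}{-8 + P}$
$L^{2}{\left(E{\left(-5,4 \right)} \right)} = \left(\frac{1}{-8 - 5}\right)^{2} = \left(\frac{1}{-13}\right)^{2} = \left(- \frac{1}{13}\right)^{2} = \frac{1}{169}$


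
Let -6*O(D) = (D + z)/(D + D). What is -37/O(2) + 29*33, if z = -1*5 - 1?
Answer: 735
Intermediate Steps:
z = -6 (z = -5 - 1 = -6)
O(D) = -(-6 + D)/(12*D) (O(D) = -(D - 6)/(6*(D + D)) = -(-6 + D)/(6*(2*D)) = -(-6 + D)*1/(2*D)/6 = -(-6 + D)/(12*D))
-37/O(2) + 29*33 = -37*24/(6 - 1*2) + 29*33 = -37*24/(6 - 2) + 957 = -37/((1/12)*(1/2)*4) + 957 = -37/1/6 + 957 = -37*6 + 957 = -222 + 957 = 735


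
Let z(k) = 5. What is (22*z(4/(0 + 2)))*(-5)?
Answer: -550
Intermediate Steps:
(22*z(4/(0 + 2)))*(-5) = (22*5)*(-5) = 110*(-5) = -550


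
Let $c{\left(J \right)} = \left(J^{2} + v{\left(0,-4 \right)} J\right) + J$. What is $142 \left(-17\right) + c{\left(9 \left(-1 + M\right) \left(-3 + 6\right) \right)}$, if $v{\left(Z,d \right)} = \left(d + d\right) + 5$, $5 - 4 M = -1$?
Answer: $- \frac{9035}{4} \approx -2258.8$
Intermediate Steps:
$M = \frac{3}{2}$ ($M = \frac{5}{4} - - \frac{1}{4} = \frac{5}{4} + \frac{1}{4} = \frac{3}{2} \approx 1.5$)
$v{\left(Z,d \right)} = 5 + 2 d$ ($v{\left(Z,d \right)} = 2 d + 5 = 5 + 2 d$)
$c{\left(J \right)} = J^{2} - 2 J$ ($c{\left(J \right)} = \left(J^{2} + \left(5 + 2 \left(-4\right)\right) J\right) + J = \left(J^{2} + \left(5 - 8\right) J\right) + J = \left(J^{2} - 3 J\right) + J = J^{2} - 2 J$)
$142 \left(-17\right) + c{\left(9 \left(-1 + M\right) \left(-3 + 6\right) \right)} = 142 \left(-17\right) + 9 \left(-1 + \frac{3}{2}\right) \left(-3 + 6\right) \left(-2 + 9 \left(-1 + \frac{3}{2}\right) \left(-3 + 6\right)\right) = -2414 + 9 \cdot \frac{1}{2} \cdot 3 \left(-2 + 9 \cdot \frac{1}{2} \cdot 3\right) = -2414 + 9 \cdot \frac{3}{2} \left(-2 + 9 \cdot \frac{3}{2}\right) = -2414 + \frac{27 \left(-2 + \frac{27}{2}\right)}{2} = -2414 + \frac{27}{2} \cdot \frac{23}{2} = -2414 + \frac{621}{4} = - \frac{9035}{4}$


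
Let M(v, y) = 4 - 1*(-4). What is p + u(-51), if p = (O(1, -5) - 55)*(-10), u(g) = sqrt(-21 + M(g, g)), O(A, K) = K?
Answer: 600 + I*sqrt(13) ≈ 600.0 + 3.6056*I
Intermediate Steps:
M(v, y) = 8 (M(v, y) = 4 + 4 = 8)
u(g) = I*sqrt(13) (u(g) = sqrt(-21 + 8) = sqrt(-13) = I*sqrt(13))
p = 600 (p = (-5 - 55)*(-10) = -60*(-10) = 600)
p + u(-51) = 600 + I*sqrt(13)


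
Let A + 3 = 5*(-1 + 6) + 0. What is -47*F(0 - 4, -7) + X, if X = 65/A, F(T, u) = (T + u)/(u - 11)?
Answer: -2551/99 ≈ -25.768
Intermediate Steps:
A = 22 (A = -3 + (5*(-1 + 6) + 0) = -3 + (5*5 + 0) = -3 + (25 + 0) = -3 + 25 = 22)
F(T, u) = (T + u)/(-11 + u)
X = 65/22 ≈ 2.9545
-47*F(0 - 4, -7) + X = -47*((0 - 4) - 7)/(-11 - 7) + 65/22 = -47*(-4 - 7)/(-18) + 65/22 = -(-47)*(-11)/18 + 65/22 = -47*11/18 + 65/22 = -517/18 + 65/22 = -2551/99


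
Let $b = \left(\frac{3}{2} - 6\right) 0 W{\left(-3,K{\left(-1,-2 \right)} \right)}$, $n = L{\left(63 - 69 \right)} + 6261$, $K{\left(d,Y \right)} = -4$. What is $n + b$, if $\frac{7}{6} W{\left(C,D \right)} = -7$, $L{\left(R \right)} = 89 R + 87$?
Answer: $5814$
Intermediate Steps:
$L{\left(R \right)} = 87 + 89 R$
$W{\left(C,D \right)} = -6$ ($W{\left(C,D \right)} = \frac{6}{7} \left(-7\right) = -6$)
$n = 5814$ ($n = \left(87 + 89 \left(63 - 69\right)\right) + 6261 = \left(87 + 89 \left(-6\right)\right) + 6261 = \left(87 - 534\right) + 6261 = -447 + 6261 = 5814$)
$b = 0$ ($b = \left(\frac{3}{2} - 6\right) 0 \left(-6\right) = \left(- \frac{9}{2}\right) 0 \left(-6\right) = 0 \left(-6\right) = 0$)
$n + b = 5814 + 0 = 5814$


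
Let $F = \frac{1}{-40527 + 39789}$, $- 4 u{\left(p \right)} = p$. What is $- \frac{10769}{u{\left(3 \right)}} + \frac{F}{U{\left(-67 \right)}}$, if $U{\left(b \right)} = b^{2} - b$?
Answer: $\frac{48278546975}{3362328} \approx 14359.0$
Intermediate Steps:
$u{\left(p \right)} = - \frac{p}{4}$
$F = - \frac{1}{738}$ ($F = \frac{1}{-738} = - \frac{1}{738} \approx -0.001355$)
$- \frac{10769}{u{\left(3 \right)}} + \frac{F}{U{\left(-67 \right)}} = - \frac{10769}{\left(- \frac{1}{4}\right) 3} - \frac{1}{738 \left(- 67 \left(-1 - 67\right)\right)} = - \frac{10769}{- \frac{3}{4}} - \frac{1}{738 \left(\left(-67\right) \left(-68\right)\right)} = \left(-10769\right) \left(- \frac{4}{3}\right) - \frac{1}{738 \cdot 4556} = \frac{43076}{3} - \frac{1}{3362328} = \frac{48278546975}{3362328}$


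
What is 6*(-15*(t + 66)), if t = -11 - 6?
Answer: -4410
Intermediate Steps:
t = -17
6*(-15*(t + 66)) = 6*(-15*(-17 + 66)) = 6*(-15*49) = 6*(-735) = -4410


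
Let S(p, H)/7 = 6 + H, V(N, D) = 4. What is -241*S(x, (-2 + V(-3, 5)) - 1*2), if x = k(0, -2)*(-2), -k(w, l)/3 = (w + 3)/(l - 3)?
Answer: -10122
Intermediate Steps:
k(w, l) = -3*(3 + w)/(-3 + l) (k(w, l) = -3*(w + 3)/(l - 3) = -3*(3 + w)/(-3 + l))
x = -18/5 (x = (3*(-3 - 1*0)/(-3 - 2))*(-2) = (3*(-3 + 0)/(-5))*(-2) = (3*(-⅕)*(-3))*(-2) = (9/5)*(-2) = -18/5 ≈ -3.6000)
S(p, H) = 42 + 7*H (S(p, H) = 7*(6 + H) = 42 + 7*H)
-241*S(x, (-2 + V(-3, 5)) - 1*2) = -241*(42 + 7*((-2 + 4) - 1*2)) = -241*(42 + 7*(2 - 2)) = -241*(42 + 7*0) = -241*(42 + 0) = -241*42 = -10122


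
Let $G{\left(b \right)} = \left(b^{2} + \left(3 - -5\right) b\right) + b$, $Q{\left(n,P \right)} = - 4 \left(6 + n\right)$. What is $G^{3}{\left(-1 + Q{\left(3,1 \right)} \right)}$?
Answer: $1111934656$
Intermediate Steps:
$Q{\left(n,P \right)} = -24 - 4 n$
$G{\left(b \right)} = b^{2} + 9 b$ ($G{\left(b \right)} = \left(b^{2} + \left(3 + 5\right) b\right) + b = \left(b^{2} + 8 b\right) + b = b^{2} + 9 b$)
$G^{3}{\left(-1 + Q{\left(3,1 \right)} \right)} = \left(\left(-1 - 36\right) \left(9 - 37\right)\right)^{3} = \left(- 37 \left(9 - 37\right)\right)^{3} = \left(\left(-37\right) \left(-28\right)\right)^{3} = 1036^{3} = 1111934656$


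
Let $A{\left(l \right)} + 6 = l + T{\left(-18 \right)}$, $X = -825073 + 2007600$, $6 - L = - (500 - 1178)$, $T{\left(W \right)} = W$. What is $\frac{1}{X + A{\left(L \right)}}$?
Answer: $\frac{1}{1181831} \approx 8.4614 \cdot 10^{-7}$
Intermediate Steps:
$L = -672$ ($L = 6 - - (500 - 1178) = 6 - \left(-1\right) \left(-678\right) = 6 - 678 = -672$)
$X = 1182527$
$A{\left(l \right)} = -24 + l$ ($A{\left(l \right)} = -6 + \left(l - 18\right) = -6 + \left(-18 + l\right) = -24 + l$)
$\frac{1}{X + A{\left(L \right)}} = \frac{1}{1182527 - 696} = \frac{1}{1181831}$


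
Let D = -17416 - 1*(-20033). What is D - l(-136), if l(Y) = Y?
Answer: 2753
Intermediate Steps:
D = 2617 (D = -17416 + 20033 = 2617)
D - l(-136) = 2617 - 1*(-136) = 2617 + 136 = 2753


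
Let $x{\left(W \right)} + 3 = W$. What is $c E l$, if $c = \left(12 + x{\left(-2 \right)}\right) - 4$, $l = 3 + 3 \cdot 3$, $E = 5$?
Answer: $180$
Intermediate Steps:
$l = 12$ ($l = 3 + 9 = 12$)
$x{\left(W \right)} = -3 + W$
$c = 3$ ($c = \left(12 - 5\right) - 4 = 7 - 4 = 3$)
$c E l = 3 \cdot 5 \cdot 12 = 15 \cdot 12 = 180$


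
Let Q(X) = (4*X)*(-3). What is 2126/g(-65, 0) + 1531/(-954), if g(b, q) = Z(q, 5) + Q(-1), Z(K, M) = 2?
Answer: 1003385/6678 ≈ 150.25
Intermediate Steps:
Q(X) = -12*X
g(b, q) = 14 (g(b, q) = 2 - 12*(-1) = 2 + 12 = 14)
2126/g(-65, 0) + 1531/(-954) = 2126/14 + 1531/(-954) = 2126*(1/14) + 1531*(-1/954) = 1063/7 - 1531/954 = 1003385/6678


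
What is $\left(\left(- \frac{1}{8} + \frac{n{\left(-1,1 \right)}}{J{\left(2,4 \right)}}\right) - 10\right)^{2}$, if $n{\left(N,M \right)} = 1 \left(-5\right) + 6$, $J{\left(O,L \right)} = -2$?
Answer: $\frac{7225}{64} \approx 112.89$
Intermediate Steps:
$n{\left(N,M \right)} = 1$ ($n{\left(N,M \right)} = -5 + 6 = 1$)
$\left(\left(- \frac{1}{8} + \frac{n{\left(-1,1 \right)}}{J{\left(2,4 \right)}}\right) - 10\right)^{2} = \left(\left(- \frac{1}{8} + 1 \frac{1}{-2}\right) - 10\right)^{2} = \left(\left(\left(-1\right) \frac{1}{8} + 1 \left(- \frac{1}{2}\right)\right) - 10\right)^{2} = \left(\left(- \frac{1}{8} - \frac{1}{2}\right) - 10\right)^{2} = \left(- \frac{5}{8} - 10\right)^{2} = \left(- \frac{85}{8}\right)^{2} = \frac{7225}{64}$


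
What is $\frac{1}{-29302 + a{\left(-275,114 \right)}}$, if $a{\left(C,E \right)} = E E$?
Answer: $- \frac{1}{16306} \approx -6.1327 \cdot 10^{-5}$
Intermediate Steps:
$a{\left(C,E \right)} = E^{2}$
$\frac{1}{-29302 + a{\left(-275,114 \right)}} = \frac{1}{-29302 + 114^{2}} = \frac{1}{-29302 + 12996} = \frac{1}{-16306} = - \frac{1}{16306}$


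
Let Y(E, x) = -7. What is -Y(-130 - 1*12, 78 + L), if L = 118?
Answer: 7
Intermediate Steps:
-Y(-130 - 1*12, 78 + L) = -1*(-7) = 7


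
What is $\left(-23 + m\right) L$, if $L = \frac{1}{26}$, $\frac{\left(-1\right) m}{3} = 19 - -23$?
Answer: $- \frac{149}{26} \approx -5.7308$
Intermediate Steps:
$m = -126$ ($m = - 3 \left(19 - -23\right) = - 3 \left(19 + 23\right) = \left(-3\right) 42 = -126$)
$L = \frac{1}{26} \approx 0.038462$
$\left(-23 + m\right) L = \left(-23 - 126\right) \frac{1}{26} = \left(-149\right) \frac{1}{26} = - \frac{149}{26}$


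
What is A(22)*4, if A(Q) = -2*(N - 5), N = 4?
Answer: 8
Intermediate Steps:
A(Q) = 2 (A(Q) = -2*(4 - 5) = -2*(-1) = 2)
A(22)*4 = 2*4 = 8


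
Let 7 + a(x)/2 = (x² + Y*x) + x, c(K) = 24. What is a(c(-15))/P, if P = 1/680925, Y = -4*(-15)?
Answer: 2768641050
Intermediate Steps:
Y = 60
a(x) = -14 + 2*x² + 122*x (a(x) = -14 + 2*((x² + 60*x) + x) = -14 + 2*(x² + 61*x) = -14 + (2*x² + 122*x) = -14 + 2*x² + 122*x)
P = 1/680925 ≈ 1.4686e-6
a(c(-15))/P = (-14 + 2*24² + 122*24)/(1/680925) = (-14 + 2*576 + 2928)*680925 = (-14 + 1152 + 2928)*680925 = 4066*680925 = 2768641050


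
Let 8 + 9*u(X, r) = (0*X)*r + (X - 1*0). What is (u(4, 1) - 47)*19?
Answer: -8113/9 ≈ -901.44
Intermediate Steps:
u(X, r) = -8/9 + X/9 (u(X, r) = -8/9 + ((0*X)*r + (X - 1*0))/9 = -8/9 + (0*r + (X + 0))/9 = -8/9 + (0 + X)/9 = -8/9 + X/9)
(u(4, 1) - 47)*19 = ((-8/9 + (⅑)*4) - 47)*19 = ((-8/9 + 4/9) - 47)*19 = (-4/9 - 47)*19 = -427/9*19 = -8113/9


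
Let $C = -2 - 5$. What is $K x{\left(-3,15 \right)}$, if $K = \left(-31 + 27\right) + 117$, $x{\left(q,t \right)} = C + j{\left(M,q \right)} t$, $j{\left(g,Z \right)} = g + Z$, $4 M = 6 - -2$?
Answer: $-2486$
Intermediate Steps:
$M = 2$ ($M = \frac{6 - -2}{4} = \frac{6 + 2}{4} = \frac{1}{4} \cdot 8 = 2$)
$C = -7$ ($C = -2 - 5 = -7$)
$j{\left(g,Z \right)} = Z + g$
$x{\left(q,t \right)} = -7 + t \left(2 + q\right)$ ($x{\left(q,t \right)} = -7 + \left(q + 2\right) t = -7 + \left(2 + q\right) t = -7 + t \left(2 + q\right)$)
$K = 113$ ($K = -4 + 117 = 113$)
$K x{\left(-3,15 \right)} = 113 \left(-7 + 15 \left(2 - 3\right)\right) = 113 \left(-7 + 15 \left(-1\right)\right) = 113 \left(-7 - 15\right) = 113 \left(-22\right) = -2486$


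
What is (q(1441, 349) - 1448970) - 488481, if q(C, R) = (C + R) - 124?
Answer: -1935785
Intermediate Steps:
q(C, R) = -124 + C + R
(q(1441, 349) - 1448970) - 488481 = ((-124 + 1441 + 349) - 1448970) - 488481 = (1666 - 1448970) - 488481 = -1447304 - 488481 = -1935785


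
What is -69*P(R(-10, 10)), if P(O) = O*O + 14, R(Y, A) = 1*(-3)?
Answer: -1587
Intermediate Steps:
R(Y, A) = -3
P(O) = 14 + O² (P(O) = O² + 14 = 14 + O²)
-69*P(R(-10, 10)) = -69*(14 + (-3)²) = -69*(14 + 9) = -69*23 = -1587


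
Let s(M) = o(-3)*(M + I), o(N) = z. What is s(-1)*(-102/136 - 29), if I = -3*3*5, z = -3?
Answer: -8211/2 ≈ -4105.5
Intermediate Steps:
o(N) = -3
I = -45 (I = -9*5 = -45)
s(M) = 135 - 3*M (s(M) = -3*(M - 45) = -3*(-45 + M) = 135 - 3*M)
s(-1)*(-102/136 - 29) = (135 - 3*(-1))*(-102/136 - 29) = (135 + 3)*(-102*1/136 - 29) = 138*(-¾ - 29) = 138*(-119/4) = -8211/2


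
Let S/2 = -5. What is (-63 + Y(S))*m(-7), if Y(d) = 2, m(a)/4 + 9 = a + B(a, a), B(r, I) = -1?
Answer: 4148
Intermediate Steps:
S = -10 (S = 2*(-5) = -10)
m(a) = -40 + 4*a (m(a) = -36 + 4*(a - 1) = -36 + 4*(-1 + a) = -36 + (-4 + 4*a) = -40 + 4*a)
(-63 + Y(S))*m(-7) = (-63 + 2)*(-40 + 4*(-7)) = -61*(-40 - 28) = -61*(-68) = 4148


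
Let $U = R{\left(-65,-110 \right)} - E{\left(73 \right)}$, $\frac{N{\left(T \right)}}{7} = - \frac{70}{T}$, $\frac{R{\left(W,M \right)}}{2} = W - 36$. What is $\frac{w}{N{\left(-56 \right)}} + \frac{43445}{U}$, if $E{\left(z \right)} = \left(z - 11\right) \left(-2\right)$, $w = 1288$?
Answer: $- \frac{159817}{390} \approx -409.79$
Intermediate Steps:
$E{\left(z \right)} = 22 - 2 z$ ($E{\left(z \right)} = \left(z - 11\right) \left(-2\right) = \left(-11 + z\right) \left(-2\right) = 22 - 2 z$)
$R{\left(W,M \right)} = -72 + 2 W$ ($R{\left(W,M \right)} = 2 \left(W - 36\right) = 2 \left(-36 + W\right) = -72 + 2 W$)
$N{\left(T \right)} = - \frac{490}{T}$ ($N{\left(T \right)} = 7 \left(- \frac{70}{T}\right) = - \frac{490}{T}$)
$U = -78$ ($U = \left(-72 + 2 \left(-65\right)\right) - \left(22 - 146\right) = \left(-72 - 130\right) - \left(22 - 146\right) = -202 - -124 = -202 + 124 = -78$)
$\frac{w}{N{\left(-56 \right)}} + \frac{43445}{U} = \frac{1288}{\left(-490\right) \frac{1}{-56}} + \frac{43445}{-78} = \frac{1288}{\left(-490\right) \left(- \frac{1}{56}\right)} + 43445 \left(- \frac{1}{78}\right) = \frac{1288}{\frac{35}{4}} - \frac{43445}{78} = 1288 \cdot \frac{4}{35} - \frac{43445}{78} = \frac{736}{5} - \frac{43445}{78} = - \frac{159817}{390}$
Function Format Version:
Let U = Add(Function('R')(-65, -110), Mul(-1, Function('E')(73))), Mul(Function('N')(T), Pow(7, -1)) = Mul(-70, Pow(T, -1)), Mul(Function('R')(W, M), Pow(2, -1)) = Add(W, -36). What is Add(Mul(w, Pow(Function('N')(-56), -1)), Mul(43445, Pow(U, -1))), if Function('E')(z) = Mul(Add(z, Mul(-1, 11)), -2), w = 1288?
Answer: Rational(-159817, 390) ≈ -409.79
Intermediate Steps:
Function('E')(z) = Add(22, Mul(-2, z)) (Function('E')(z) = Mul(Add(z, -11), -2) = Mul(Add(-11, z), -2) = Add(22, Mul(-2, z)))
Function('R')(W, M) = Add(-72, Mul(2, W)) (Function('R')(W, M) = Mul(2, Add(W, -36)) = Mul(2, Add(-36, W)) = Add(-72, Mul(2, W)))
Function('N')(T) = Mul(-490, Pow(T, -1)) (Function('N')(T) = Mul(7, Mul(-70, Pow(T, -1))) = Mul(-490, Pow(T, -1)))
U = -78 (U = Add(Add(-72, Mul(2, -65)), Mul(-1, Add(22, Mul(-2, 73)))) = Add(Add(-72, -130), Mul(-1, Add(22, -146))) = Add(-202, Mul(-1, -124)) = Add(-202, 124) = -78)
Add(Mul(w, Pow(Function('N')(-56), -1)), Mul(43445, Pow(U, -1))) = Add(Mul(1288, Pow(Mul(-490, Pow(-56, -1)), -1)), Mul(43445, Pow(-78, -1))) = Add(Mul(1288, Pow(Mul(-490, Rational(-1, 56)), -1)), Mul(43445, Rational(-1, 78))) = Add(Mul(1288, Pow(Rational(35, 4), -1)), Rational(-43445, 78)) = Add(Mul(1288, Rational(4, 35)), Rational(-43445, 78)) = Add(Rational(736, 5), Rational(-43445, 78)) = Rational(-159817, 390)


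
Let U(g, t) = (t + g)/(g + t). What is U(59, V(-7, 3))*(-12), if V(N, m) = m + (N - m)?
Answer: -12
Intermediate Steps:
V(N, m) = N
U(g, t) = 1 (U(g, t) = (g + t)/(g + t) = 1)
U(59, V(-7, 3))*(-12) = 1*(-12) = -12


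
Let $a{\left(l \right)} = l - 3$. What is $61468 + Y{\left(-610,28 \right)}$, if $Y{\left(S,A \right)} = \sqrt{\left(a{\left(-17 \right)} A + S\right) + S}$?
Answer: $61468 + 2 i \sqrt{445} \approx 61468.0 + 42.19 i$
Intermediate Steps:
$a{\left(l \right)} = -3 + l$ ($a{\left(l \right)} = l - 3 = -3 + l$)
$Y{\left(S,A \right)} = \sqrt{- 20 A + 2 S}$ ($Y{\left(S,A \right)} = \sqrt{\left(\left(-3 - 17\right) A + S\right) + S} = \sqrt{\left(- 20 A + S\right) + S} = \sqrt{\left(S - 20 A\right) + S} = \sqrt{- 20 A + 2 S}$)
$61468 + Y{\left(-610,28 \right)} = 61468 + \sqrt{\left(-20\right) 28 + 2 \left(-610\right)} = 61468 + \sqrt{-560 - 1220} = 61468 + \sqrt{-1780} = 61468 + 2 i \sqrt{445}$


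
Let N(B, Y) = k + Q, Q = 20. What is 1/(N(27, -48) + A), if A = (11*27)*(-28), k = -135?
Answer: -1/8431 ≈ -0.00011861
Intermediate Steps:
N(B, Y) = -115 (N(B, Y) = -135 + 20 = -115)
A = -8316 (A = 297*(-28) = -8316)
1/(N(27, -48) + A) = 1/(-115 - 8316) = 1/(-8431) = -1/8431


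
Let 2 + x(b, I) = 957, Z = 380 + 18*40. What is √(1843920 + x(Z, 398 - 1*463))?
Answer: 5*√73795 ≈ 1358.3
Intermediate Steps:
Z = 1100 (Z = 380 + 720 = 1100)
x(b, I) = 955 (x(b, I) = -2 + 957 = 955)
√(1843920 + x(Z, 398 - 1*463)) = √(1843920 + 955) = √1844875 = 5*√73795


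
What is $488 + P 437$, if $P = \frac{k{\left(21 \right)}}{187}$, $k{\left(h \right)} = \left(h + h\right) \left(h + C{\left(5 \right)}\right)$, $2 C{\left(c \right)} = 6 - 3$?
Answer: $\frac{504221}{187} \approx 2696.4$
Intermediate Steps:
$C{\left(c \right)} = \frac{3}{2}$ ($C{\left(c \right)} = \frac{6 - 3}{2} = \frac{1}{2} \cdot 3 = \frac{3}{2}$)
$k{\left(h \right)} = 2 h \left(\frac{3}{2} + h\right)$ ($k{\left(h \right)} = \left(h + h\right) \left(h + \frac{3}{2}\right) = 2 h \left(\frac{3}{2} + h\right)$)
$P = \frac{945}{187}$ ($P = \frac{21 \left(3 + 2 \cdot 21\right)}{187} = 21 \left(3 + 42\right) \frac{1}{187} = 21 \cdot 45 \cdot \frac{1}{187} = 945 \cdot \frac{1}{187} = \frac{945}{187} \approx 5.0535$)
$488 + P 437 = 488 + \frac{945}{187} \cdot 437 = 488 + \frac{412965}{187} = \frac{504221}{187}$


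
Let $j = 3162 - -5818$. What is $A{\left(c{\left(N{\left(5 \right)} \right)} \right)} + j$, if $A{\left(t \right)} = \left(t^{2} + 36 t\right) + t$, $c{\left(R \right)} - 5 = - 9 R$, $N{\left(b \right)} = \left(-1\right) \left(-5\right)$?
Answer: $9100$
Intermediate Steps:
$N{\left(b \right)} = 5$
$c{\left(R \right)} = 5 - 9 R$
$j = 8980$ ($j = 3162 + 5818 = 8980$)
$A{\left(t \right)} = t^{2} + 37 t$
$A{\left(c{\left(N{\left(5 \right)} \right)} \right)} + j = \left(5 - 45\right) \left(37 + \left(5 - 45\right)\right) + 8980 = - 40 \left(37 - 40\right) + 8980 = \left(-40\right) \left(-3\right) + 8980 = 120 + 8980 = 9100$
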